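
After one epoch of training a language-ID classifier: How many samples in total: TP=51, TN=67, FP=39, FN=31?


Total = TP + TN + FP + FN
= 51 + 67 + 39 + 31
= 188
(Predicted positive: 90, predicted negative: 98)

188


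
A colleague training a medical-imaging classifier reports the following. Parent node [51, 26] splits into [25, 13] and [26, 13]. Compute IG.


Parent = [51, 26], H_parent = 0.9226
H_left = 0.9268 (n=38), H_right = 0.9183 (n=39)
H_children = (38/77)·0.9268 + (39/77)·0.9183 = 0.9225
IG = 0.9226 - 0.9225 = 0.0001

0.0001


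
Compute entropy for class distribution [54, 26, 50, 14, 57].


Probabilities: [54/201, 26/201, 50/201, 14/201, 57/201] ≈ [0.2687, 0.1294, 0.2488, 0.0697, 0.2836]
H = -((54/201)·log₂(54/201) + (26/201)·log₂(26/201) + (50/201)·log₂(50/201) + (14/201)·log₂(14/201) + (57/201)·log₂(57/201))
  = 2.1737 bits

2.1737 bits


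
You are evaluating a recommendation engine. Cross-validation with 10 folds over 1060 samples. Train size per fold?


Fold size = 1060/10 = 106
Training per fold = 1060 - 106 = 954

954


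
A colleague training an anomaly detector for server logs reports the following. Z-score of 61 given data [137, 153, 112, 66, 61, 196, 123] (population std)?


μ = 121.1429, σ = 44.1019
z = (61 - 121.1429)/44.1019 = -1.3637

-1.3637


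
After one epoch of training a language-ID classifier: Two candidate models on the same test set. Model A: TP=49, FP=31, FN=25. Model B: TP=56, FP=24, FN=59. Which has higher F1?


Model A: P=49/80=0.6125, R=49/74=0.6622, F1=2PR/(P+R)=2TP/(2TP+FP+FN)=98/154=0.6364
Model B: P=56/80=0.7, R=56/115=0.487, F1=2PR/(P+R)=2TP/(2TP+FP+FN)=112/195=0.5744
0.6364 > 0.5744 → Model A

Model A


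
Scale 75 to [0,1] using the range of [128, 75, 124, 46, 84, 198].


min=46, max=198
(75-46)/(198-46) = 29/152 = 0.1908

0.1908


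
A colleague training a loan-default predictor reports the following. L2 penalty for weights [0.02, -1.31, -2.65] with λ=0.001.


‖w‖₂² = (0.02)² + (-1.31)² + (-2.65)²
     = 0.0004 + 1.7161 + 7.0225
     = 8.739
λ·‖w‖₂² = 0.001·8.739 = 0.008739

0.008739


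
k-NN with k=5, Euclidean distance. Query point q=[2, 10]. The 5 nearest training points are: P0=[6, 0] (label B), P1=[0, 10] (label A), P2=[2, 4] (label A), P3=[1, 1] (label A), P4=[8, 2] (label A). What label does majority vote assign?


d(q,P0) = 10.7703  (label B)
d(q,P1) = 2.0  (label A)
d(q,P2) = 6.0  (label A)
d(q,P3) = 9.0554  (label A)
d(q,P4) = 10.0  (label A)
Votes: A=4, B=1
Majority → A

A


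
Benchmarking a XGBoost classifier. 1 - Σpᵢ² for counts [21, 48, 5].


Probabilities: [21/74, 48/74, 5/74] ≈ [0.2838, 0.6486, 0.0676]
Σpᵢ² = (441 + 2304 + 25)/74² = 2770/5476
Gini = 1 - Σpᵢ² = 1 - 2770/5476 = 0.4942

0.4942


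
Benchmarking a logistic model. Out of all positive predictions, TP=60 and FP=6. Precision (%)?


Precision = TP/(TP+FP)
= 60/(60+6)
= 60/66 = 90.91%

90.91%


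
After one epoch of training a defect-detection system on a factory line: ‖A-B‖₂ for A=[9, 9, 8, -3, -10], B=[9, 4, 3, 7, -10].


d = √((9-9)² + (9-4)² + (8-3)² + (-3-7)² + (-10+ 10)²)
  = √(0 + 25 + 25 + 100 + 0)
  = √150 = 12.2474

12.2474


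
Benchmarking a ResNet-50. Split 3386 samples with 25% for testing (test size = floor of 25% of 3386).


Test = ⌊3386·25/100⌋ = 846
Train = 3386 - 846 = 2540

Train: 2540, Test: 846


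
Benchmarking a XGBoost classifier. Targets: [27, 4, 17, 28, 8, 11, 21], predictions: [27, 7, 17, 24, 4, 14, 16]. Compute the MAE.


Absolute errors: |27-27|=0, |4-7|=3, |17-17|=0, |28-24|=4, |8-4|=4, |11-14|=3, |21-16|=5
Sum = 19
MAE = 19/7 = 19/7

19/7


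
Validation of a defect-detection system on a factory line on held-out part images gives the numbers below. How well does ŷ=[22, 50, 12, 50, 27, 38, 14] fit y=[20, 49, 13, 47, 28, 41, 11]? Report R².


ȳ = 29.8571
SS_res = Σ(y-ŷ)² = 34
SS_tot = Σ(y-ȳ)² = 1524.86
R² = 1 - SS_res/SS_tot = 1 - 0.0223 = 0.9777

0.9777


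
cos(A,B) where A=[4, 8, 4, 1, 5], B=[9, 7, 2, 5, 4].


A·B = 4·9 + 8·7 + 4·2 + 1·5 + 5·4 = 125
‖A‖ = √122 = 11.0454, ‖B‖ = √175 = 13.2288
cos = 125/(√122·√175) = 125/√21350 = 0.8555

0.8555


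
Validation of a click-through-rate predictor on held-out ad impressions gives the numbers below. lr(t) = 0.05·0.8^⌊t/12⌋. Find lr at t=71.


n_drops = ⌊71/12⌋ = 5
lr = 0.05·0.8^5 = 0.05·0.32768 = 0.016384

0.016384


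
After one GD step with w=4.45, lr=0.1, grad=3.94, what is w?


w_new = w - α·∇
= 4.45 - 0.1·3.94
= 4.45 - 0.394
= 4.056

4.056


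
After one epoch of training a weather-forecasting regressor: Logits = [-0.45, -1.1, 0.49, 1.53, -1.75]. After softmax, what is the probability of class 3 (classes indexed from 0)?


Exponentials: e^-0.45=0.6376, e^-1.1=0.3329, e^0.49=1.6323, e^1.53=4.6182, e^-1.75=0.1738
Sum = 7.3948
Softmax = [0.0862, 0.045, 0.2207, 0.6245, 0.0235]
p[3] = 4.6182/7.3948 = 0.6245

0.6245


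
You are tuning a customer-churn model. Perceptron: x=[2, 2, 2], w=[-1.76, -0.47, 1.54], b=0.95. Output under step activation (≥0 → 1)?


z = (2)·(-1.76) + (2)·(-0.47) + (2)·(1.54) + 0.95
  = -0.43
step(z) = 0 (z<0)

0


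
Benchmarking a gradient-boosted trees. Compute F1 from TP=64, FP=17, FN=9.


Precision = 64/81 = 0.7901
Recall = 64/73 = 0.8767
F1 = 2·P·R/(P+R) = 2·TP/(2·TP+FP+FN) = 128/(128+17+9) = 128/154 = 0.8312

0.8312


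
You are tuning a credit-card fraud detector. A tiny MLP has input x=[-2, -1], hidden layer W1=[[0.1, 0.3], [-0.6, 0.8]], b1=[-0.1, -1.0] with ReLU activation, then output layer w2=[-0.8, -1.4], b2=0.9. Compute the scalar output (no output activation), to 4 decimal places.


z1[0] = (0.1)·(-2) + (0.3)·(-1) - 0.1 = -0.6
z1[1] = (-0.6)·(-2) + (0.8)·(-1) - 1.0 = -0.6
h = ReLU(z1) = [0.0, 0.0]
output = (-0.8)·(0.0) + (-1.4)·(0.0) + 0.9 = 0.9

0.9


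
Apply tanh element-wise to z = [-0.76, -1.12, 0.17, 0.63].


tanh(-0.76) = -0.6411
tanh(-1.12) = -0.8076
tanh(0.17) = 0.1684
tanh(0.63) = 0.5581
result = [-0.6411, -0.8076, 0.1684, 0.5581]

[-0.6411, -0.8076, 0.1684, 0.5581]


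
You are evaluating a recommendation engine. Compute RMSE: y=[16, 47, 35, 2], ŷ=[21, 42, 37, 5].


MSE = 63/4 = 15.75
RMSE = √(63/4) = 3.9686

3.9686


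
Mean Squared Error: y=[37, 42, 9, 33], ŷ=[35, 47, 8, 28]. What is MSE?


Squared errors: (37-35)²=4, (42-47)²=25, (9-8)²=1, (33-28)²=25
Sum = 55
MSE = 55/4 = 55/4

55/4


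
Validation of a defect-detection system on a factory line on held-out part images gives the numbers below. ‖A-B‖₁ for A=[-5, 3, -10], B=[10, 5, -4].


d = |-5-10| + |3-5| + |-10+ 4|
  = 15 + 2 + 6
  = 23

23


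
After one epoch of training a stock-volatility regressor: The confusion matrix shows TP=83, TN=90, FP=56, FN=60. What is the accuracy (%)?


Accuracy = (TP+TN)/(TP+TN+FP+FN)
= (83+90)/(289)
= 173/289 = 59.86%

59.86%


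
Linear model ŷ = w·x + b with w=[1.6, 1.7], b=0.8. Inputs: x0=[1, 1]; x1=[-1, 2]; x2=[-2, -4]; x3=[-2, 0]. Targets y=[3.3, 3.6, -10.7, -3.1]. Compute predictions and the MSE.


ŷ0 = (1.6)·(1) + (1.7)·(1) + 0.8 = 4.1
ŷ1 = (1.6)·(-1) + (1.7)·(2) + 0.8 = 2.6
ŷ2 = (1.6)·(-2) + (1.7)·(-4) + 0.8 = -9.2
ŷ3 = (1.6)·(-2) + (1.7)·(0) + 0.8 = -2.4
errors² = [0.64, 1.0, 2.25, 0.49]
MSE = 4.3800/4 = 1.095

1.095


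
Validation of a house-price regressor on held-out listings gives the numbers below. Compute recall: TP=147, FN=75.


Recall = TP/(TP+FN)
= 147/(147+75)
= 147/222 = 66.22%

66.22%


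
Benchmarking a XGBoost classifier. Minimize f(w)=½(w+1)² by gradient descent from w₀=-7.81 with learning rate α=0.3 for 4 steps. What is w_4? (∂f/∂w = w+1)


step 1: grad = -7.81+1 = -6.81; w = -7.81 - 0.3·(-6.81) = -5.767
step 2: grad = -5.767+1 = -4.767; w = -5.767 - 0.3·(-4.767) = -4.3369
step 3: grad = -4.3369+1 = -3.3369; w = -4.3369 - 0.3·(-3.3369) = -3.33583
step 4: grad = -3.33583+1 = -2.33583; w = -3.33583 - 0.3·(-2.33583) = -2.635081

-2.635081


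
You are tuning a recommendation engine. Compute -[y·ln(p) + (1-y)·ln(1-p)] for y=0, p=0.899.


BCE = -[y·ln(p) + (1-y)·ln(1-p)]
= -0 - 1·ln(1-0.899)
= -ln(0.101) = 2.2926

2.2926


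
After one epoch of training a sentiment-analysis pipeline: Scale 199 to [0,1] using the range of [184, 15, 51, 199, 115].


min=15, max=199
(199-15)/(199-15) = 184/184 = 1.0

1.0


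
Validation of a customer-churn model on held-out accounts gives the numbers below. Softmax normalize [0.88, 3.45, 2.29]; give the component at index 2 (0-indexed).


Exponentials: e^0.88=2.4109, e^3.45=31.5004, e^2.29=9.8749
Sum = 43.7862
Softmax = [0.0551, 0.7194, 0.2255]
p[2] = 9.8749/43.7862 = 0.2255

0.2255


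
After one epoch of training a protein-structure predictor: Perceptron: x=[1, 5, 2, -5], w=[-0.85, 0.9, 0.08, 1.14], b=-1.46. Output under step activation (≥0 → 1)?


z = (1)·(-0.85) + (5)·(0.9) + (2)·(0.08) + (-5)·(1.14) - 1.46
  = -3.35
step(z) = 0 (z<0)

0


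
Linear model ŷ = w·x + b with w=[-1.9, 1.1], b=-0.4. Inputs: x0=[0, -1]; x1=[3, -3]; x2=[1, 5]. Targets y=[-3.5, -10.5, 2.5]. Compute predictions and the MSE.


ŷ0 = (-1.9)·(0) + (1.1)·(-1) - 0.4 = -1.5
ŷ1 = (-1.9)·(3) + (1.1)·(-3) - 0.4 = -9.4
ŷ2 = (-1.9)·(1) + (1.1)·(5) - 0.4 = 3.2
errors² = [4.0, 1.21, 0.49]
MSE = 5.7000/3 = 1.9

1.9


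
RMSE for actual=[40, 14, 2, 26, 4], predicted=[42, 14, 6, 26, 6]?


MSE = 24/5 = 4.8
RMSE = √(24/5) = 2.1909

2.1909


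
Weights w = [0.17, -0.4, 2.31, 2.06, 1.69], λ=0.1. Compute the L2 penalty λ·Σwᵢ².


‖w‖₂² = (0.17)² + (-0.4)² + (2.31)² + (2.06)² + (1.69)²
     = 0.0289 + 0.16 + 5.3361 + 4.2436 + 2.8561
     = 12.6247
λ·‖w‖₂² = 0.1·12.6247 = 1.26247

1.26247


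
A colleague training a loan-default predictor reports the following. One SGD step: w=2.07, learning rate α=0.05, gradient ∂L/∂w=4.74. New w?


w_new = w - α·∇
= 2.07 - 0.05·4.74
= 2.07 - 0.237
= 1.833

1.833


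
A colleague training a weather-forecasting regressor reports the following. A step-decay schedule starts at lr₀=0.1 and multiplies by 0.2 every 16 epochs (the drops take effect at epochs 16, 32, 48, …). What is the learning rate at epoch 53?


n_drops = ⌊53/16⌋ = 3
lr = 0.1·0.2^3 = 0.1·0.008 = 0.0008

0.0008


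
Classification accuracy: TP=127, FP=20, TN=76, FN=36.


Accuracy = (TP+TN)/(TP+TN+FP+FN)
= (127+76)/(259)
= 203/259 = 78.38%

78.38%


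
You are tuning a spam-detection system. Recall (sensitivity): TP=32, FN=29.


Recall = TP/(TP+FN)
= 32/(32+29)
= 32/61 = 52.46%

52.46%


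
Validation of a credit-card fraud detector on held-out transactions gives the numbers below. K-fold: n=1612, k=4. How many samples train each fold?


Fold size = 1612/4 = 403
Training per fold = 1612 - 403 = 1209

1209


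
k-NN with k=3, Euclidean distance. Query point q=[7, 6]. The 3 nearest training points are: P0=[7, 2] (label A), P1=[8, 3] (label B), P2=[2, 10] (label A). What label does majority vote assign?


d(q,P0) = 4.0  (label A)
d(q,P1) = 3.1623  (label B)
d(q,P2) = 6.4031  (label A)
Votes: A=2, B=1
Majority → A

A


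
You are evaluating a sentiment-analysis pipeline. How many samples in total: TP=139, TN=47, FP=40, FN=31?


Total = TP + TN + FP + FN
= 139 + 47 + 40 + 31
= 257
(Predicted positive: 179, predicted negative: 78)

257


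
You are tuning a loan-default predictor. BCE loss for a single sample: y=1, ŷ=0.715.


BCE = -[y·ln(p) + (1-y)·ln(1-p)]
= -1·ln(0.715) - 0
= -ln(0.715) = 0.3355

0.3355


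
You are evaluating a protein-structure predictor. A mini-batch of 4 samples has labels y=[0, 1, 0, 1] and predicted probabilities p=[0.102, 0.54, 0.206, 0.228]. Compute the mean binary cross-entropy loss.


L[0] = -ln(1-0.102) = -ln(0.898) = 0.1076
L[1] = -ln(0.54) = 0.6162
L[2] = -ln(1-0.206) = -ln(0.794) = 0.2307
L[3] = -ln(0.228) = 1.4784
mean = (0.1076 + 0.6162 + 0.2307 + 1.4784)/4 = 0.6082

0.6082


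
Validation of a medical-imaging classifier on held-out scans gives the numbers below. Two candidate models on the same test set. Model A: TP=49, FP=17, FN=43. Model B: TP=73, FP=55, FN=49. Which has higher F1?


Model A: P=49/66=0.7424, R=49/92=0.5326, F1=2PR/(P+R)=2TP/(2TP+FP+FN)=98/158=0.6203
Model B: P=73/128=0.5703, R=73/122=0.5984, F1=2PR/(P+R)=2TP/(2TP+FP+FN)=146/250=0.584
0.6203 > 0.584 → Model A

Model A


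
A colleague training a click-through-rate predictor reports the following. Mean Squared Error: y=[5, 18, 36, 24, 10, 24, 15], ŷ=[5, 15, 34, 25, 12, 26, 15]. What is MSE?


Squared errors: (5-5)²=0, (18-15)²=9, (36-34)²=4, (24-25)²=1, (10-12)²=4, (24-26)²=4, (15-15)²=0
Sum = 22
MSE = 22/7 = 22/7

22/7


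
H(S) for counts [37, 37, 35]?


Probabilities: [37/109, 37/109, 35/109] ≈ [0.3394, 0.3394, 0.3211]
H = -((37/109)·log₂(37/109) + (37/109)·log₂(37/109) + (35/109)·log₂(35/109))
  = 1.5845 bits

1.5845 bits


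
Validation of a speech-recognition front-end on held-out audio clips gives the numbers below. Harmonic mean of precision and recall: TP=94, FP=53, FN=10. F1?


Precision = 94/147 = 0.6395
Recall = 94/104 = 0.9038
F1 = 2·P·R/(P+R) = 2·TP/(2·TP+FP+FN) = 188/(188+53+10) = 188/251 = 0.749

0.749


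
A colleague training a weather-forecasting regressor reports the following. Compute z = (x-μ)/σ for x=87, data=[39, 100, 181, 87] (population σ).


μ = 101.75, σ = 51.0851
z = (87 - 101.75)/51.0851 = -0.2887

-0.2887


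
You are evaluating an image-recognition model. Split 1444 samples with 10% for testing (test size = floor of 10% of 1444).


Test = ⌊1444·10/100⌋ = 144
Train = 1444 - 144 = 1300

Train: 1300, Test: 144


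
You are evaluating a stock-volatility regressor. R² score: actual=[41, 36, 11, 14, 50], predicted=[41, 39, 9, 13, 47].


ȳ = 30.4
SS_res = Σ(y-ŷ)² = 23
SS_tot = Σ(y-ȳ)² = 1173.2
R² = 1 - SS_res/SS_tot = 1 - 0.0196 = 0.9804

0.9804


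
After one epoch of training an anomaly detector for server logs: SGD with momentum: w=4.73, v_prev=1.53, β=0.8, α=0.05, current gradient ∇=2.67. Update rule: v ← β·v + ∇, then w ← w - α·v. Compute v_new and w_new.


v_new = 0.8·1.53 + 2.67 = 1.224 + 2.67 = 3.894
w_new = 4.73 - 0.05·3.894 = 4.73 - 0.1947 = 4.5353

v_new=3.894, w_new=4.5353


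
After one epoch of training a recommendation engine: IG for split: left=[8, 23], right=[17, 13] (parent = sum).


Parent = [25, 36], H_parent = 0.9764
H_left = 0.8238 (n=31), H_right = 0.9871 (n=30)
H_children = (31/61)·0.8238 + (30/61)·0.9871 = 0.9041
IG = 0.9764 - 0.9041 = 0.0723

0.0723


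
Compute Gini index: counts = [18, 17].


Probabilities: [18/35, 17/35] ≈ [0.5143, 0.4857]
Σpᵢ² = (324 + 289)/35² = 613/1225
Gini = 1 - Σpᵢ² = 1 - 613/1225 = 0.4996

0.4996


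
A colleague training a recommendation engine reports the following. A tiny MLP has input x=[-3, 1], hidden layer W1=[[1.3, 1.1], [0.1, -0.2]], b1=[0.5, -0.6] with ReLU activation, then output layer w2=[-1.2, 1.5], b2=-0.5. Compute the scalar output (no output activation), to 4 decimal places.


z1[0] = (1.3)·(-3) + (1.1)·(1) + 0.5 = -2.3
z1[1] = (0.1)·(-3) + (-0.2)·(1) - 0.6 = -1.1
h = ReLU(z1) = [0.0, 0.0]
output = (-1.2)·(0.0) + (1.5)·(0.0) - 0.5 = -0.5

-0.5


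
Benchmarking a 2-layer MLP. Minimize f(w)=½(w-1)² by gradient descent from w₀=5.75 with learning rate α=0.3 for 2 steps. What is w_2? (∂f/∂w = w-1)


step 1: grad = 5.75-1 = 4.75; w = 5.75 - 0.3·(4.75) = 4.325
step 2: grad = 4.325-1 = 3.325; w = 4.325 - 0.3·(3.325) = 3.3275

3.3275


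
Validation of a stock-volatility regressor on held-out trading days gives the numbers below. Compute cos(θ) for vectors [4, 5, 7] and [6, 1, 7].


A·B = 4·6 + 5·1 + 7·7 = 78
‖A‖ = √90 = 9.4868, ‖B‖ = √86 = 9.2736
cos = 78/(√90·√86) = 78/√7740 = 0.8866

0.8866


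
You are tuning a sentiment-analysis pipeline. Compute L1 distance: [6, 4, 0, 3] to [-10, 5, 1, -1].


d = |6+ 10| + |4-5| + |0-1| + |3+ 1|
  = 16 + 1 + 1 + 4
  = 22

22


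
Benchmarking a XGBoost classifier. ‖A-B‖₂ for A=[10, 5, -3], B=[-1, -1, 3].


d = √((10+ 1)² + (5+ 1)² + (-3-3)²)
  = √(121 + 36 + 36)
  = √193 = 13.8924

13.8924


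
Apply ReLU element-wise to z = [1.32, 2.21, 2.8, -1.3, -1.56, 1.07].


ReLU(1.32) = max(0, 1.32) = 1.32
ReLU(2.21) = max(0, 2.21) = 2.21
ReLU(2.8) = max(0, 2.8) = 2.8
ReLU(-1.3) = max(0, -1.3) = 0.0
ReLU(-1.56) = max(0, -1.56) = 0.0
ReLU(1.07) = max(0, 1.07) = 1.07
result = [1.32, 2.21, 2.8, 0.0, 0.0, 1.07]

[1.32, 2.21, 2.8, 0.0, 0.0, 1.07]


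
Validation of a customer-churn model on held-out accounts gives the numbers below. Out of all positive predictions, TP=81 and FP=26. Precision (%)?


Precision = TP/(TP+FP)
= 81/(81+26)
= 81/107 = 75.7%

75.7%


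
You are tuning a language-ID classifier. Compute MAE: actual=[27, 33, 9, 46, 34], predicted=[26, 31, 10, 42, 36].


Absolute errors: |27-26|=1, |33-31|=2, |9-10|=1, |46-42|=4, |34-36|=2
Sum = 10
MAE = 10/5 = 2

2


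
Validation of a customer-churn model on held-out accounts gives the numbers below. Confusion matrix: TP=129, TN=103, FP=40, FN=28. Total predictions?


Total = TP + TN + FP + FN
= 129 + 103 + 40 + 28
= 300
(Predicted positive: 169, predicted negative: 131)

300


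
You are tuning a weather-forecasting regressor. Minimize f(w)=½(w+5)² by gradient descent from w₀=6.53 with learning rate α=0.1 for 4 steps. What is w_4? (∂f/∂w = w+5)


step 1: grad = 6.53+5 = 11.53; w = 6.53 - 0.1·(11.53) = 5.377
step 2: grad = 5.377+5 = 10.377; w = 5.377 - 0.1·(10.377) = 4.3393
step 3: grad = 4.3393+5 = 9.3393; w = 4.3393 - 0.1·(9.3393) = 3.40537
step 4: grad = 3.40537+5 = 8.40537; w = 3.40537 - 0.1·(8.40537) = 2.564833

2.564833


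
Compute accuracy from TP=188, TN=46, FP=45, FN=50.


Accuracy = (TP+TN)/(TP+TN+FP+FN)
= (188+46)/(329)
= 234/329 = 71.12%

71.12%


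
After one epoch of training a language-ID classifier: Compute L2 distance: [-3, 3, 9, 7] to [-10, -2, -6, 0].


d = √((-3+ 10)² + (3+ 2)² + (9+ 6)² + (7-0)²)
  = √(49 + 25 + 225 + 49)
  = √348 = 18.6548

18.6548


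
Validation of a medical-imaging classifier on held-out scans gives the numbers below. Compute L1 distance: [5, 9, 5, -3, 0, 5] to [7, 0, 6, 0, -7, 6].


d = |5-7| + |9-0| + |5-6| + |-3-0| + |0+ 7| + |5-6|
  = 2 + 9 + 1 + 3 + 7 + 1
  = 23

23


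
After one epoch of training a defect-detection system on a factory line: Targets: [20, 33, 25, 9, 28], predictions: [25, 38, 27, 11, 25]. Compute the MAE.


Absolute errors: |20-25|=5, |33-38|=5, |25-27|=2, |9-11|=2, |28-25|=3
Sum = 17
MAE = 17/5 = 17/5

17/5


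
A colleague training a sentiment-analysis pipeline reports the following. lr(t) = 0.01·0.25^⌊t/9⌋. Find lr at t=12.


n_drops = ⌊12/9⌋ = 1
lr = 0.01·0.25^1 = 0.01·0.25 = 0.0025

0.0025


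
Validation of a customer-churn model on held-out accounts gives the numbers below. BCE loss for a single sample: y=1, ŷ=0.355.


BCE = -[y·ln(p) + (1-y)·ln(1-p)]
= -1·ln(0.355) - 0
= -ln(0.355) = 1.0356

1.0356


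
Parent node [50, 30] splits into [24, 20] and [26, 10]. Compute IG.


Parent = [50, 30], H_parent = 0.9544
H_left = 0.994 (n=44), H_right = 0.8524 (n=36)
H_children = (44/80)·0.994 + (36/80)·0.8524 = 0.9303
IG = 0.9544 - 0.9303 = 0.0241

0.0241


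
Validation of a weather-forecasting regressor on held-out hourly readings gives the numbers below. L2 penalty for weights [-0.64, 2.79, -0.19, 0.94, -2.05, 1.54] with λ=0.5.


‖w‖₂² = (-0.64)² + (2.79)² + (-0.19)² + (0.94)² + (-2.05)² + (1.54)²
     = 0.4096 + 7.7841 + 0.0361 + 0.8836 + 4.2025 + 2.3716
     = 15.6875
λ·‖w‖₂² = 0.5·15.6875 = 7.84375

7.84375


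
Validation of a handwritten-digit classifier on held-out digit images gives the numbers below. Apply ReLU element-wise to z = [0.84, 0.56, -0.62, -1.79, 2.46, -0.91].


ReLU(0.84) = max(0, 0.84) = 0.84
ReLU(0.56) = max(0, 0.56) = 0.56
ReLU(-0.62) = max(0, -0.62) = 0.0
ReLU(-1.79) = max(0, -1.79) = 0.0
ReLU(2.46) = max(0, 2.46) = 2.46
ReLU(-0.91) = max(0, -0.91) = 0.0
result = [0.84, 0.56, 0.0, 0.0, 2.46, 0.0]

[0.84, 0.56, 0.0, 0.0, 2.46, 0.0]


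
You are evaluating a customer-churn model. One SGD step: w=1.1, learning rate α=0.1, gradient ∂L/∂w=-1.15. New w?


w_new = w - α·∇
= 1.1 - 0.1·-1.15
= 1.1 + 0.115
= 1.215

1.215


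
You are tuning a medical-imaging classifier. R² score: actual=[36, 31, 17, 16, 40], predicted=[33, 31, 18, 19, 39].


ȳ = 28
SS_res = Σ(y-ŷ)² = 20
SS_tot = Σ(y-ȳ)² = 482
R² = 1 - SS_res/SS_tot = 1 - 0.0415 = 0.9585

0.9585


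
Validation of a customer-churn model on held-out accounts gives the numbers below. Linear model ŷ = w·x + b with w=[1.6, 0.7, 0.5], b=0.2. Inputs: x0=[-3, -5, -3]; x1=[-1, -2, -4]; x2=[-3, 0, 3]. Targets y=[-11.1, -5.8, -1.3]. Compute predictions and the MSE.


ŷ0 = (1.6)·(-3) + (0.7)·(-5) + (0.5)·(-3) + 0.2 = -9.6
ŷ1 = (1.6)·(-1) + (0.7)·(-2) + (0.5)·(-4) + 0.2 = -4.8
ŷ2 = (1.6)·(-3) + (0.7)·(0) + (0.5)·(3) + 0.2 = -3.1
errors² = [2.25, 1.0, 3.24]
MSE = 6.4900/3 = 2.1633

2.1633


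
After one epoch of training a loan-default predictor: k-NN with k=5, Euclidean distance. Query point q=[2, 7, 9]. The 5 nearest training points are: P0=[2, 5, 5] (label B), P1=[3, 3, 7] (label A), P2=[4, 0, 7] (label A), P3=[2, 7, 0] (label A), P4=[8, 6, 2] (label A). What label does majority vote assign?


d(q,P0) = 4.4721  (label B)
d(q,P1) = 4.5826  (label A)
d(q,P2) = 7.5498  (label A)
d(q,P3) = 9.0  (label A)
d(q,P4) = 9.2736  (label A)
Votes: A=4, B=1
Majority → A

A


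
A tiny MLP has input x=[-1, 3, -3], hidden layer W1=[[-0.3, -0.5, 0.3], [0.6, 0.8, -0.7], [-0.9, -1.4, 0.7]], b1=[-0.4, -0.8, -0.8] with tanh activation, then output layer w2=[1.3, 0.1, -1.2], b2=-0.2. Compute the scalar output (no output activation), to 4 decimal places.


z1[0] = (-0.3)·(-1) + (-0.5)·(3) + (0.3)·(-3) - 0.4 = -2.5
z1[1] = (0.6)·(-1) + (0.8)·(3) + (-0.7)·(-3) - 0.8 = 3.1
z1[2] = (-0.9)·(-1) + (-1.4)·(3) + (0.7)·(-3) - 0.8 = -6.2
h = tanh(z1) = [-0.9866, 0.9959, -1.0]
output = (1.3)·(-0.9866) + (0.1)·(0.9959) + (-1.2)·(-1.0) - 0.2 = -0.183

-0.183


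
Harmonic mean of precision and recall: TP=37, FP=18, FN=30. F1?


Precision = 37/55 = 0.6727
Recall = 37/67 = 0.5522
F1 = 2·P·R/(P+R) = 2·TP/(2·TP+FP+FN) = 74/(74+18+30) = 74/122 = 0.6066

0.6066


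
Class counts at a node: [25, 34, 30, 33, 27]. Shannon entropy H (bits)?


Probabilities: [25/149, 34/149, 30/149, 33/149, 27/149] ≈ [0.1678, 0.2282, 0.2013, 0.2215, 0.1812]
H = -((25/149)·log₂(25/149) + (34/149)·log₂(34/149) + (30/149)·log₂(30/149) + (33/149)·log₂(33/149) + (27/149)·log₂(27/149))
  = 2.3123 bits

2.3123 bits


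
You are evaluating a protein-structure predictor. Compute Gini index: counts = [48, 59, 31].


Probabilities: [48/138, 59/138, 31/138] ≈ [0.3478, 0.4275, 0.2246]
Σpᵢ² = (2304 + 3481 + 961)/138² = 6746/19044
Gini = 1 - Σpᵢ² = 1 - 6746/19044 = 0.6458

0.6458


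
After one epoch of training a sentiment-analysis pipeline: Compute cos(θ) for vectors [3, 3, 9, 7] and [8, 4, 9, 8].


A·B = 3·8 + 3·4 + 9·9 + 7·8 = 173
‖A‖ = √148 = 12.1655, ‖B‖ = √225 = 15
cos = 173/(√148·√225) = 173/√33300 = 0.948

0.948


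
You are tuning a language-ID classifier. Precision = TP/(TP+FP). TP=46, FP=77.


Precision = TP/(TP+FP)
= 46/(46+77)
= 46/123 = 37.4%

37.4%


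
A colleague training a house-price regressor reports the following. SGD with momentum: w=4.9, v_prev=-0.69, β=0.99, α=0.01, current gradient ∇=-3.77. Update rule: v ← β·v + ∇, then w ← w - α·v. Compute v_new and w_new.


v_new = 0.99·-0.69 - 3.77 = -0.6831 - 3.77 = -4.4531
w_new = 4.9 - 0.01·-4.4531 = 4.9 + 0.044531 = 4.944531

v_new=-4.4531, w_new=4.944531


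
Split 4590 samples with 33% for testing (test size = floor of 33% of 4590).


Test = ⌊4590·33/100⌋ = 1514
Train = 4590 - 1514 = 3076

Train: 3076, Test: 1514


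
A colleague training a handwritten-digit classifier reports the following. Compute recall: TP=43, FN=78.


Recall = TP/(TP+FN)
= 43/(43+78)
= 43/121 = 35.54%

35.54%


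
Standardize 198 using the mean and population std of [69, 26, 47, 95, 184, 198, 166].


μ = 112.1429, σ = 64.6472
z = (198 - 112.1429)/64.6472 = 1.3281

1.3281


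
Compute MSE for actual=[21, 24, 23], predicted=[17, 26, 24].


Squared errors: (21-17)²=16, (24-26)²=4, (23-24)²=1
Sum = 21
MSE = 21/3 = 7

7


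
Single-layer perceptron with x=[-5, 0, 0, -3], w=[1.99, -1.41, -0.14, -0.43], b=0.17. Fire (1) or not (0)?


z = (-5)·(1.99) + (0)·(-1.41) + (0)·(-0.14) + (-3)·(-0.43) + 0.17
  = -8.49
step(z) = 0 (z<0)

0


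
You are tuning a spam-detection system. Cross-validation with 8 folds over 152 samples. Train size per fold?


Fold size = 152/8 = 19
Training per fold = 152 - 19 = 133

133


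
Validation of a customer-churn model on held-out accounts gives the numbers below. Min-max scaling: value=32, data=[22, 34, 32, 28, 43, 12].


min=12, max=43
(32-12)/(43-12) = 20/31 = 0.6452

0.6452


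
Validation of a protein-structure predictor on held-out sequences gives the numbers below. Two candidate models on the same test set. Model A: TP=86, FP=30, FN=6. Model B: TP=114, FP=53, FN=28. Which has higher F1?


Model A: P=86/116=0.7414, R=86/92=0.9348, F1=2PR/(P+R)=2TP/(2TP+FP+FN)=172/208=0.8269
Model B: P=114/167=0.6826, R=114/142=0.8028, F1=2PR/(P+R)=2TP/(2TP+FP+FN)=228/309=0.7379
0.8269 > 0.7379 → Model A

Model A


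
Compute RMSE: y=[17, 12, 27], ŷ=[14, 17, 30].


MSE = 43/3 = 14.3333
RMSE = √(43/3) = 3.7859

3.7859


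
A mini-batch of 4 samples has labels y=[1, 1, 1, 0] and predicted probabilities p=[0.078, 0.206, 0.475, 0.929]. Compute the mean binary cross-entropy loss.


L[0] = -ln(0.078) = 2.551
L[1] = -ln(0.206) = 1.5799
L[2] = -ln(0.475) = 0.7444
L[3] = -ln(1-0.929) = -ln(0.071) = 2.6451
mean = (2.551 + 1.5799 + 0.7444 + 2.6451)/4 = 1.8801

1.8801


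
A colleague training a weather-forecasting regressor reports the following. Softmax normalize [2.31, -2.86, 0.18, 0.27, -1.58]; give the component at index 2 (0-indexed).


Exponentials: e^2.31=10.0744, e^-2.86=0.0573, e^0.18=1.1972, e^0.27=1.31, e^-1.58=0.206
Sum = 12.8449
Softmax = [0.7843, 0.0045, 0.0932, 0.102, 0.016]
p[2] = 1.1972/12.8449 = 0.0932

0.0932


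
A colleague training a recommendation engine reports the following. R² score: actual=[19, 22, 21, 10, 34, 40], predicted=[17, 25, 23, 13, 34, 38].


ȳ = 24.3333
SS_res = Σ(y-ŷ)² = 30
SS_tot = Σ(y-ȳ)² = 589.33
R² = 1 - SS_res/SS_tot = 1 - 0.0509 = 0.9491

0.9491


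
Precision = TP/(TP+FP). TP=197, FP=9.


Precision = TP/(TP+FP)
= 197/(197+9)
= 197/206 = 95.63%

95.63%


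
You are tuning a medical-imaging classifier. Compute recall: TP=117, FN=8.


Recall = TP/(TP+FN)
= 117/(117+8)
= 117/125 = 93.6%

93.6%


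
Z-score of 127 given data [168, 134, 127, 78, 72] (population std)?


μ = 115.8, σ = 36.1353
z = (127 - 115.8)/36.1353 = 0.3099

0.3099


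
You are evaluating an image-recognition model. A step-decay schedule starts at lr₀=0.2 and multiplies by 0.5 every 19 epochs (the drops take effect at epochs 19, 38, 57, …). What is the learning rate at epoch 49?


n_drops = ⌊49/19⌋ = 2
lr = 0.2·0.5^2 = 0.2·0.25 = 0.05

0.05


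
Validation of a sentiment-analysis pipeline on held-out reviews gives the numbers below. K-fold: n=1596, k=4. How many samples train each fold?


Fold size = 1596/4 = 399
Training per fold = 1596 - 399 = 1197

1197


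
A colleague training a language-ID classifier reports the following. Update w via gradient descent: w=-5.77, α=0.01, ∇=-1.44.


w_new = w - α·∇
= -5.77 - 0.01·-1.44
= -5.77 + 0.0144
= -5.7556

-5.7556


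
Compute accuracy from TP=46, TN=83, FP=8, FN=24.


Accuracy = (TP+TN)/(TP+TN+FP+FN)
= (46+83)/(161)
= 129/161 = 80.12%

80.12%


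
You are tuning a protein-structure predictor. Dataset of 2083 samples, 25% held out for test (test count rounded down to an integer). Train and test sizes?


Test = ⌊2083·25/100⌋ = 520
Train = 2083 - 520 = 1563

Train: 1563, Test: 520


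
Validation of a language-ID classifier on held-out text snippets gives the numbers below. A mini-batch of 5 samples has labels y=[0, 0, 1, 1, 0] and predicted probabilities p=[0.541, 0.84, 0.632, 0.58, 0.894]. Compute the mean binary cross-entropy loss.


L[0] = -ln(1-0.541) = -ln(0.459) = 0.7787
L[1] = -ln(1-0.84) = -ln(0.16) = 1.8326
L[2] = -ln(0.632) = 0.4589
L[3] = -ln(0.58) = 0.5447
L[4] = -ln(1-0.894) = -ln(0.106) = 2.2443
mean = (0.7787 + 1.8326 + 0.4589 + 0.5447 + 2.2443)/5 = 1.1718

1.1718


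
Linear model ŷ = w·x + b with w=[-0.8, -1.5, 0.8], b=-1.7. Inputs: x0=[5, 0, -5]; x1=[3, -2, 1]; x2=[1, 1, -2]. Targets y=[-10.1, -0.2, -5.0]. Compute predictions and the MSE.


ŷ0 = (-0.8)·(5) + (-1.5)·(0) + (0.8)·(-5) - 1.7 = -9.7
ŷ1 = (-0.8)·(3) + (-1.5)·(-2) + (0.8)·(1) - 1.7 = -0.3
ŷ2 = (-0.8)·(1) + (-1.5)·(1) + (0.8)·(-2) - 1.7 = -5.6
errors² = [0.16, 0.01, 0.36]
MSE = 0.5300/3 = 0.1767

0.1767


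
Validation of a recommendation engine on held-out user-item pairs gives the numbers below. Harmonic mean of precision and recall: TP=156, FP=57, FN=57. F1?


Precision = 156/213 = 0.7324
Recall = 156/213 = 0.7324
F1 = 2·P·R/(P+R) = 2·TP/(2·TP+FP+FN) = 312/(312+57+57) = 312/426 = 0.7324

0.7324


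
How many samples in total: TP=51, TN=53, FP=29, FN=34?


Total = TP + TN + FP + FN
= 51 + 53 + 29 + 34
= 167
(Predicted positive: 80, predicted negative: 87)

167


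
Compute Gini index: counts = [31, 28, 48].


Probabilities: [31/107, 28/107, 48/107] ≈ [0.2897, 0.2617, 0.4486]
Σpᵢ² = (961 + 784 + 2304)/107² = 4049/11449
Gini = 1 - Σpᵢ² = 1 - 4049/11449 = 0.6463

0.6463


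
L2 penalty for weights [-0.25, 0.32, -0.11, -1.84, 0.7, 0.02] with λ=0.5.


‖w‖₂² = (-0.25)² + (0.32)² + (-0.11)² + (-1.84)² + (0.7)² + (0.02)²
     = 0.0625 + 0.1024 + 0.0121 + 3.3856 + 0.49 + 0.0004
     = 4.053
λ·‖w‖₂² = 0.5·4.053 = 2.0265

2.0265


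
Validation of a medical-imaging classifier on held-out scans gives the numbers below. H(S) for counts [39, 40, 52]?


Probabilities: [39/131, 40/131, 52/131] ≈ [0.2977, 0.3053, 0.3969]
H = -((39/131)·log₂(39/131) + (40/131)·log₂(40/131) + (52/131)·log₂(52/131))
  = 1.5721 bits

1.5721 bits


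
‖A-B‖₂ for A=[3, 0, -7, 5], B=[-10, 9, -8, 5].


d = √((3+ 10)² + (0-9)² + (-7+ 8)² + (5-5)²)
  = √(169 + 81 + 1 + 0)
  = √251 = 15.843

15.843


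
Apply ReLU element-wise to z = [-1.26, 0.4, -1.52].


ReLU(-1.26) = max(0, -1.26) = 0.0
ReLU(0.4) = max(0, 0.4) = 0.4
ReLU(-1.52) = max(0, -1.52) = 0.0
result = [0.0, 0.4, 0.0]

[0.0, 0.4, 0.0]


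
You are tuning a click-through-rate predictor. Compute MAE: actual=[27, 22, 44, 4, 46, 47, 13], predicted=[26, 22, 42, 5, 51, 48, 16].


Absolute errors: |27-26|=1, |22-22|=0, |44-42|=2, |4-5|=1, |46-51|=5, |47-48|=1, |13-16|=3
Sum = 13
MAE = 13/7 = 13/7

13/7


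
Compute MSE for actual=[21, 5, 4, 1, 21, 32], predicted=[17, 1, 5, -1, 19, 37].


Squared errors: (21-17)²=16, (5-1)²=16, (4-5)²=1, (1+ 1)²=4, (21-19)²=4, (32-37)²=25
Sum = 66
MSE = 66/6 = 11

11


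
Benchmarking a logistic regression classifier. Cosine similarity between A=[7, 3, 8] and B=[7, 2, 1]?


A·B = 7·7 + 3·2 + 8·1 = 63
‖A‖ = √122 = 11.0454, ‖B‖ = √54 = 7.3485
cos = 63/(√122·√54) = 63/√6588 = 0.7762

0.7762


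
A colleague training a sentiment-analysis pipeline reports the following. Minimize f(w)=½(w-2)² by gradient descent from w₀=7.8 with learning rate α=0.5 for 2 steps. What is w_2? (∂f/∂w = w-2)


step 1: grad = 7.8-2 = 5.8; w = 7.8 - 0.5·(5.8) = 4.9
step 2: grad = 4.9-2 = 2.9; w = 4.9 - 0.5·(2.9) = 3.45

3.45


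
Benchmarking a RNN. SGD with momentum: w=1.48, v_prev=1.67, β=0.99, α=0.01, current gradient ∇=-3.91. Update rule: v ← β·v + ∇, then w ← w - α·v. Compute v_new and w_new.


v_new = 0.99·1.67 - 3.91 = 1.6533 - 3.91 = -2.2567
w_new = 1.48 - 0.01·-2.2567 = 1.48 + 0.022567 = 1.502567

v_new=-2.2567, w_new=1.502567


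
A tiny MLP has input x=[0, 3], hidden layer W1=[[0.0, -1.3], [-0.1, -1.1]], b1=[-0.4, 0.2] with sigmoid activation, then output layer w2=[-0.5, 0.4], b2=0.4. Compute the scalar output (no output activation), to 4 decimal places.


z1[0] = (0.0)·(0) + (-1.3)·(3) - 0.4 = -4.3
z1[1] = (-0.1)·(0) + (-1.1)·(3) + 0.2 = -3.1
h = sigmoid(z1) = [0.0134, 0.0431]
output = (-0.5)·(0.0134) + (0.4)·(0.0431) + 0.4 = 0.4105

0.4105


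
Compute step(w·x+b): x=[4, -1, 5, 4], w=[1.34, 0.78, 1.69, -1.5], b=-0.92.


z = (4)·(1.34) + (-1)·(0.78) + (5)·(1.69) + (4)·(-1.5) - 0.92
  = 6.11
step(z) = 1 (z≥0)

1


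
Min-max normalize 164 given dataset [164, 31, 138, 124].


min=31, max=164
(164-31)/(164-31) = 133/133 = 1.0

1.0


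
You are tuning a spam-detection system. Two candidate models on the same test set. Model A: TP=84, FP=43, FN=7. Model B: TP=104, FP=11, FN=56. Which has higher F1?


Model A: P=84/127=0.6614, R=84/91=0.9231, F1=2PR/(P+R)=2TP/(2TP+FP+FN)=168/218=0.7706
Model B: P=104/115=0.9043, R=104/160=0.65, F1=2PR/(P+R)=2TP/(2TP+FP+FN)=208/275=0.7564
0.7706 > 0.7564 → Model A

Model A


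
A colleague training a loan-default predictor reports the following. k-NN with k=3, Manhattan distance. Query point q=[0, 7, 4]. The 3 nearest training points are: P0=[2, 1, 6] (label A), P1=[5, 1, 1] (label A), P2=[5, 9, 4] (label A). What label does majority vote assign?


d(q,P0) = 10  (label A)
d(q,P1) = 14  (label A)
d(q,P2) = 7  (label A)
Votes: A=3, B=0
Majority → A

A


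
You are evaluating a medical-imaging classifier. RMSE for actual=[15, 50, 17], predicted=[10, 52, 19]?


MSE = 33/3 = 11
RMSE = √(33/3) = 3.3166

3.3166


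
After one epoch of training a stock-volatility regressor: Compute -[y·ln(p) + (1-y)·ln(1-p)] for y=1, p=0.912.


BCE = -[y·ln(p) + (1-y)·ln(1-p)]
= -1·ln(0.912) - 0
= -ln(0.912) = 0.0921

0.0921


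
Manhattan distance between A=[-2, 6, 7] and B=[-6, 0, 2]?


d = |-2+ 6| + |6-0| + |7-2|
  = 4 + 6 + 5
  = 15

15


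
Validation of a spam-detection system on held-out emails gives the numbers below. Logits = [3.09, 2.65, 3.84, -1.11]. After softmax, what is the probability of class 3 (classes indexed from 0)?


Exponentials: e^3.09=21.9771, e^2.65=14.154, e^3.84=46.5255, e^-1.11=0.3296
Sum = 82.9862
Softmax = [0.2648, 0.1706, 0.5606, 0.004]
p[3] = 0.3296/82.9862 = 0.004

0.004


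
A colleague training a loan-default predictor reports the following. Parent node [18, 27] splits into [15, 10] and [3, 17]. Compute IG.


Parent = [18, 27], H_parent = 0.971
H_left = 0.971 (n=25), H_right = 0.6098 (n=20)
H_children = (25/45)·0.971 + (20/45)·0.6098 = 0.8105
IG = 0.971 - 0.8105 = 0.1605

0.1605


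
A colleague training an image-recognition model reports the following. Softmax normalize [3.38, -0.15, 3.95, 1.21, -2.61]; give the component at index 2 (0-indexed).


Exponentials: e^3.38=29.3708, e^-0.15=0.8607, e^3.95=51.9354, e^1.21=3.3535, e^-2.61=0.0735
Sum = 85.5939
Softmax = [0.3431, 0.0101, 0.6068, 0.0392, 0.0009]
p[2] = 51.9354/85.5939 = 0.6068

0.6068


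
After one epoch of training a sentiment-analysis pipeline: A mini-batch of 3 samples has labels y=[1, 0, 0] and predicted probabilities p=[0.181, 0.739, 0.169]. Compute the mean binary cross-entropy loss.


L[0] = -ln(0.181) = 1.7093
L[1] = -ln(1-0.739) = -ln(0.261) = 1.3432
L[2] = -ln(1-0.169) = -ln(0.831) = 0.1851
mean = (1.7093 + 1.3432 + 0.1851)/3 = 1.0792

1.0792


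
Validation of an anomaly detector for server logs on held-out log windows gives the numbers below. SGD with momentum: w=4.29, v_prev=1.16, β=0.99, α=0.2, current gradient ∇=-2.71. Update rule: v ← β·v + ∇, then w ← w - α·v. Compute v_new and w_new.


v_new = 0.99·1.16 - 2.71 = 1.1484 - 2.71 = -1.5616
w_new = 4.29 - 0.2·-1.5616 = 4.29 + 0.31232 = 4.60232

v_new=-1.5616, w_new=4.60232


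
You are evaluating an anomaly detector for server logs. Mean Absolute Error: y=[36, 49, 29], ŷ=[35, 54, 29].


Absolute errors: |36-35|=1, |49-54|=5, |29-29|=0
Sum = 6
MAE = 6/3 = 2

2


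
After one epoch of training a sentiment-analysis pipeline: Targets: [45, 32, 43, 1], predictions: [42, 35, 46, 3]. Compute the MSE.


Squared errors: (45-42)²=9, (32-35)²=9, (43-46)²=9, (1-3)²=4
Sum = 31
MSE = 31/4 = 31/4

31/4


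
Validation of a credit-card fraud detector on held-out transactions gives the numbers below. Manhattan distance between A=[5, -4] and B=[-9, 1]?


d = |5+ 9| + |-4-1|
  = 14 + 5
  = 19

19


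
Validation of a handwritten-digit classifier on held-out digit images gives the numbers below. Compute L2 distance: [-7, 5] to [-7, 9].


d = √((-7+ 7)² + (5-9)²)
  = √(0 + 16)
  = √16 = 4.0

4.0


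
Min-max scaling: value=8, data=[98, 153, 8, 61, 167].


min=8, max=167
(8-8)/(167-8) = 0/159 = 0.0

0.0


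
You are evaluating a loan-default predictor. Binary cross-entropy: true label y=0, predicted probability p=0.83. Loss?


BCE = -[y·ln(p) + (1-y)·ln(1-p)]
= -0 - 1·ln(1-0.83)
= -ln(0.17) = 1.772

1.772


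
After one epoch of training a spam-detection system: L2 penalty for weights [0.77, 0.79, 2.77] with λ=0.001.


‖w‖₂² = (0.77)² + (0.79)² + (2.77)²
     = 0.5929 + 0.6241 + 7.6729
     = 8.8899
λ·‖w‖₂² = 0.001·8.8899 = 0.00889

0.00889


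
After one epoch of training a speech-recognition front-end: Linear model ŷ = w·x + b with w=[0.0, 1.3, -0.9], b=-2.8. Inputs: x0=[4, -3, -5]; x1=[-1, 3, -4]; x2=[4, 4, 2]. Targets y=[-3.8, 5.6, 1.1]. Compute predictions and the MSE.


ŷ0 = (0.0)·(4) + (1.3)·(-3) + (-0.9)·(-5) - 2.8 = -2.2
ŷ1 = (0.0)·(-1) + (1.3)·(3) + (-0.9)·(-4) - 2.8 = 4.7
ŷ2 = (0.0)·(4) + (1.3)·(4) + (-0.9)·(2) - 2.8 = 0.6
errors² = [2.56, 0.81, 0.25]
MSE = 3.6200/3 = 1.2067

1.2067


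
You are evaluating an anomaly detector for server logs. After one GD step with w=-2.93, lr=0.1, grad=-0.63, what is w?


w_new = w - α·∇
= -2.93 - 0.1·-0.63
= -2.93 + 0.063
= -2.867

-2.867


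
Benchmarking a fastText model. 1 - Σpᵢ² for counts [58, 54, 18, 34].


Probabilities: [58/164, 54/164, 18/164, 34/164] ≈ [0.3537, 0.3293, 0.1098, 0.2073]
Σpᵢ² = (3364 + 2916 + 324 + 1156)/164² = 7760/26896
Gini = 1 - Σpᵢ² = 1 - 7760/26896 = 0.7115

0.7115


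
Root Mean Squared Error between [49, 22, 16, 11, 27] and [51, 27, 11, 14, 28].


MSE = 64/5 = 12.8
RMSE = √(64/5) = 3.5777

3.5777


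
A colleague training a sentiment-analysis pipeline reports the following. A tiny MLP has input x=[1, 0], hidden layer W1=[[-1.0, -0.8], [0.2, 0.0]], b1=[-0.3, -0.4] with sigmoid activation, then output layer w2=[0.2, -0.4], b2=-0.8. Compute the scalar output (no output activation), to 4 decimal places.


z1[0] = (-1.0)·(1) + (-0.8)·(0) - 0.3 = -1.3
z1[1] = (0.2)·(1) + (0.0)·(0) - 0.4 = -0.2
h = sigmoid(z1) = [0.2142, 0.4502]
output = (0.2)·(0.2142) + (-0.4)·(0.4502) - 0.8 = -0.9372

-0.9372


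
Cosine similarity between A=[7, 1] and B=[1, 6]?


A·B = 7·1 + 1·6 = 13
‖A‖ = √50 = 7.0711, ‖B‖ = √37 = 6.0828
cos = 13/(√50·√37) = 13/√1850 = 0.3022

0.3022


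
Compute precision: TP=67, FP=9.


Precision = TP/(TP+FP)
= 67/(67+9)
= 67/76 = 88.16%

88.16%


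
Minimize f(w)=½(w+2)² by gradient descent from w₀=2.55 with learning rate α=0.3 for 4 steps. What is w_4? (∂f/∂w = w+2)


step 1: grad = 2.55+2 = 4.55; w = 2.55 - 0.3·(4.55) = 1.185
step 2: grad = 1.185+2 = 3.185; w = 1.185 - 0.3·(3.185) = 0.2295
step 3: grad = 0.2295+2 = 2.2295; w = 0.2295 - 0.3·(2.2295) = -0.43935
step 4: grad = -0.43935+2 = 1.56065; w = -0.43935 - 0.3·(1.56065) = -0.907545

-0.907545
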